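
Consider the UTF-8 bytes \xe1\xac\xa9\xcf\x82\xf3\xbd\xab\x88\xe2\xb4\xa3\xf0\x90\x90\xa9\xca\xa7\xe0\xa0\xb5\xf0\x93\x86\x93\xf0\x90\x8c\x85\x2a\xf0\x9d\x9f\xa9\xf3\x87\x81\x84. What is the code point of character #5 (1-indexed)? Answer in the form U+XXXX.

Offset 0: leading byte 0xE1 = 11100001 → 3-byte char #1 = E1 AC A9.
Offset 3: leading byte 0xCF = 11001111 → 2-byte char #2 = CF 82.
Offset 5: leading byte 0xF3 = 11110011 → 4-byte char #3 = F3 BD AB 88.
Offset 9: leading byte 0xE2 = 11100010 → 3-byte char #4 = E2 B4 A3.
Offset 12: leading byte 0xF0 = 11110000 → 4-byte char #5 = F0 90 90 A9.
Leading byte 0xF0 = 11110000 matches 11110xxx → 4-byte sequence.
Byte 1: 0xF0 = 11110000, payload 000 (3 bits).
Byte 2: 0x90 = 10010000 (10xxxxxx ✓), payload 010000.
Byte 3: 0x90 = 10010000 (10xxxxxx ✓), payload 010000.
Byte 4: 0xA9 = 10101001 (10xxxxxx ✓), payload 101001.
Concatenate: 000010000010000101001 = 0x10429 (21 bits → U+10429).

U+10429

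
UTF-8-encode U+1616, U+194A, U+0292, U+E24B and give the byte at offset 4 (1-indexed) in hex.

1-indexed offset 4 is 0-indexed offset 3.
U+1616 → 3-byte form E1 98 96 at offsets 0–2.
U+194A → 3-byte form E1 A5 8A at offsets 3–5.
Offset 3 falls in char 2's range; it's byte 1 of E1 A5 8A = 0xE1.

0xE1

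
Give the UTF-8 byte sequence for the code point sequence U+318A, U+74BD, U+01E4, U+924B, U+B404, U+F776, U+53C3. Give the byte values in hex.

E3 86 8A E7 92 BD C7 A4 E9 89 8B EB 90 84 EF 9D B6 E5 8F 83

U+318A: 3-byte form → E3 86 8A.
U+74BD: 3-byte form → E7 92 BD.
U+01E4: 2-byte form → C7 A4.
U+924B: 3-byte form → E9 89 8B.
U+B404: 3-byte form → EB 90 84.
U+F776: 3-byte form → EF 9D B6.
U+53C3: 3-byte form → E5 8F 83.
Concatenated (20 bytes): E3 86 8A E7 92 BD C7 A4 E9 89 8B EB 90 84 EF 9D B6 E5 8F 83.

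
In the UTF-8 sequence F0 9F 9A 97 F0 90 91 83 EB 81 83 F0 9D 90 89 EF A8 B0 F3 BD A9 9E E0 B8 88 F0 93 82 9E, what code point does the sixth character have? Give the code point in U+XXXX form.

Offset 0: leading byte 0xF0 = 11110000 → 4-byte char #1 = F0 9F 9A 97.
Offset 4: leading byte 0xF0 = 11110000 → 4-byte char #2 = F0 90 91 83.
Offset 8: leading byte 0xEB = 11101011 → 3-byte char #3 = EB 81 83.
Offset 11: leading byte 0xF0 = 11110000 → 4-byte char #4 = F0 9D 90 89.
Offset 15: leading byte 0xEF = 11101111 → 3-byte char #5 = EF A8 B0.
Offset 18: leading byte 0xF3 = 11110011 → 4-byte char #6 = F3 BD A9 9E.
Leading byte 0xF3 = 11110011 matches 11110xxx → 4-byte sequence.
Byte 1: 0xF3 = 11110011, payload 011 (3 bits).
Byte 2: 0xBD = 10111101 (10xxxxxx ✓), payload 111101.
Byte 3: 0xA9 = 10101001 (10xxxxxx ✓), payload 101001.
Byte 4: 0x9E = 10011110 (10xxxxxx ✓), payload 011110.
Concatenate: 011111101101001011110 = 0xFDA5E (21 bits → U+FDA5E).

U+FDA5E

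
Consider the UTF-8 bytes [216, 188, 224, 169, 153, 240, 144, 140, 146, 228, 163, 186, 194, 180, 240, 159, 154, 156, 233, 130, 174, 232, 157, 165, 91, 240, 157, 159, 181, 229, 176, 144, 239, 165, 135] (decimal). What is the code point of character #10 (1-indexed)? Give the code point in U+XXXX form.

Offset 0: leading byte 0xD8 = 11011000 → 2-byte char #1 = D8 BC.
Offset 2: leading byte 0xE0 = 11100000 → 3-byte char #2 = E0 A9 99.
Offset 5: leading byte 0xF0 = 11110000 → 4-byte char #3 = F0 90 8C 92.
Offset 9: leading byte 0xE4 = 11100100 → 3-byte char #4 = E4 A3 BA.
Offset 12: leading byte 0xC2 = 11000010 → 2-byte char #5 = C2 B4.
Offset 14: leading byte 0xF0 = 11110000 → 4-byte char #6 = F0 9F 9A 9C.
Offset 18: leading byte 0xE9 = 11101001 → 3-byte char #7 = E9 82 AE.
Offset 21: leading byte 0xE8 = 11101000 → 3-byte char #8 = E8 9D A5.
Offset 24: leading byte 0x5B = 01011011 → 1-byte char #9 = 5B.
Offset 25: leading byte 0xF0 = 11110000 → 4-byte char #10 = F0 9D 9F B5.
Leading byte 0xF0 = 11110000 matches 11110xxx → 4-byte sequence.
Byte 1: 0xF0 = 11110000, payload 000 (3 bits).
Byte 2: 0x9D = 10011101 (10xxxxxx ✓), payload 011101.
Byte 3: 0x9F = 10011111 (10xxxxxx ✓), payload 011111.
Byte 4: 0xB5 = 10110101 (10xxxxxx ✓), payload 110101.
Concatenate: 000011101011111110101 = 0x1D7F5 (21 bits → U+1D7F5).

U+1D7F5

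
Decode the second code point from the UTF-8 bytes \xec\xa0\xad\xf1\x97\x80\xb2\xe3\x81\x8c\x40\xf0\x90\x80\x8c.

Offset 0: leading byte 0xEC = 11101100 → 3-byte char #1 = EC A0 AD.
Offset 3: leading byte 0xF1 = 11110001 → 4-byte char #2 = F1 97 80 B2.
Leading byte 0xF1 = 11110001 matches 11110xxx → 4-byte sequence.
Byte 1: 0xF1 = 11110001, payload 001 (3 bits).
Byte 2: 0x97 = 10010111 (10xxxxxx ✓), payload 010111.
Byte 3: 0x80 = 10000000 (10xxxxxx ✓), payload 000000.
Byte 4: 0xB2 = 10110010 (10xxxxxx ✓), payload 110010.
Concatenate: 001010111000000110010 = 0x57032 (21 bits → U+57032).

U+57032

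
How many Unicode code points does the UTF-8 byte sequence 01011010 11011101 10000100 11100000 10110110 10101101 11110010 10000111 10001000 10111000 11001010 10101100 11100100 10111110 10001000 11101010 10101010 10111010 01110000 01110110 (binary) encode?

9

Byte at offset 0: 0x5A = 01011010 → 1-byte char (#1). Advance 1.
Byte at offset 1: 0xDD = 11011101 → 2-byte char (#2). Advance 2.
Byte at offset 3: 0xE0 = 11100000 → 3-byte char (#3). Advance 3.
Byte at offset 6: 0xF2 = 11110010 → 4-byte char (#4). Advance 4.
Byte at offset 10: 0xCA = 11001010 → 2-byte char (#5). Advance 2.
Byte at offset 12: 0xE4 = 11100100 → 3-byte char (#6). Advance 3.
Byte at offset 15: 0xEA = 11101010 → 3-byte char (#7). Advance 3.
Byte at offset 18: 0x70 = 01110000 → 1-byte char (#8). Advance 1.
Byte at offset 19: 0x76 = 01110110 → 1-byte char (#9). Advance 1.
Reached end at offset 20 after 9 code points.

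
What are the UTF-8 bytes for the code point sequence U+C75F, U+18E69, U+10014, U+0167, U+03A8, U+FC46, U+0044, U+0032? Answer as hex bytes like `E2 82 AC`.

EC 9D 9F F0 98 B9 A9 F0 90 80 94 C5 A7 CE A8 EF B1 86 44 32

U+C75F: 3-byte form → EC 9D 9F.
U+18E69: 4-byte form → F0 98 B9 A9.
U+10014: 4-byte form → F0 90 80 94.
U+0167: 2-byte form → C5 A7.
U+03A8: 2-byte form → CE A8.
U+FC46: 3-byte form → EF B1 86.
U+0044: 1-byte form → 44.
U+0032: 1-byte form → 32.
Concatenated (20 bytes): EC 9D 9F F0 98 B9 A9 F0 90 80 94 C5 A7 CE A8 EF B1 86 44 32.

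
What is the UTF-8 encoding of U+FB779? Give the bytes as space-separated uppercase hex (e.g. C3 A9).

F3 BB 9D B9

U+FB779 = 0xFB779 = 1030009 decimal. In range U+10000–U+10FFFF → 4-byte form: 11110xxx 10xxxxxx 10xxxxxx 10xxxxxx.
Binary (21 bits): 011111011011101111001.
Split 3+6+6+6: 011 | 111011 | 011101 | 111001.
Byte 1: 11110011 = 0xF3.
Byte 2: 10111011 = 0xBB.
Byte 3: 10011101 = 0x9D.
Byte 4: 10111001 = 0xB9.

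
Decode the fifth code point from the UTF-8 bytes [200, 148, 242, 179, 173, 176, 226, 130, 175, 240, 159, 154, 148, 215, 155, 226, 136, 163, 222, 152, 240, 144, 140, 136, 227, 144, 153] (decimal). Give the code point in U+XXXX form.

Offset 0: leading byte 0xC8 = 11001000 → 2-byte char #1 = C8 94.
Offset 2: leading byte 0xF2 = 11110010 → 4-byte char #2 = F2 B3 AD B0.
Offset 6: leading byte 0xE2 = 11100010 → 3-byte char #3 = E2 82 AF.
Offset 9: leading byte 0xF0 = 11110000 → 4-byte char #4 = F0 9F 9A 94.
Offset 13: leading byte 0xD7 = 11010111 → 2-byte char #5 = D7 9B.
Leading byte 0xD7 = 11010111 matches 110xxxxx → 2-byte sequence.
Byte 1: 0xD7 = 11010111, payload 10111 (5 bits).
Byte 2: 0x9B = 10011011 (10xxxxxx ✓), payload 011011.
Concatenate: 10111011011 = 0x5DB (11 bits → U+05DB).

U+05DB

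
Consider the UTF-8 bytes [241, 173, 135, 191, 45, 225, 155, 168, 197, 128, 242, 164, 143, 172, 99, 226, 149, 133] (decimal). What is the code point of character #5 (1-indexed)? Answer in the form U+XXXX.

U+A43EC

Offset 0: leading byte 0xF1 = 11110001 → 4-byte char #1 = F1 AD 87 BF.
Offset 4: leading byte 0x2D = 00101101 → 1-byte char #2 = 2D.
Offset 5: leading byte 0xE1 = 11100001 → 3-byte char #3 = E1 9B A8.
Offset 8: leading byte 0xC5 = 11000101 → 2-byte char #4 = C5 80.
Offset 10: leading byte 0xF2 = 11110010 → 4-byte char #5 = F2 A4 8F AC.
Leading byte 0xF2 = 11110010 matches 11110xxx → 4-byte sequence.
Byte 1: 0xF2 = 11110010, payload 010 (3 bits).
Byte 2: 0xA4 = 10100100 (10xxxxxx ✓), payload 100100.
Byte 3: 0x8F = 10001111 (10xxxxxx ✓), payload 001111.
Byte 4: 0xAC = 10101100 (10xxxxxx ✓), payload 101100.
Concatenate: 010100100001111101100 = 0xA43EC (21 bits → U+A43EC).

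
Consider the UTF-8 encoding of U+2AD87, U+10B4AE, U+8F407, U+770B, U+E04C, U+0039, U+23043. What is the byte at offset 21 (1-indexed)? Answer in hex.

0xA3

1-indexed offset 21 is 0-indexed offset 20.
U+2AD87 → 4-byte form F0 AA B6 87 at offsets 0–3.
U+10B4AE → 4-byte form F4 8B 92 AE at offsets 4–7.
U+8F407 → 4-byte form F2 8F 90 87 at offsets 8–11.
U+770B → 3-byte form E7 9C 8B at offsets 12–14.
U+E04C → 3-byte form EE 81 8C at offsets 15–17.
U+0039 → 1-byte form 39 at offsets 18–18.
U+23043 → 4-byte form F0 A3 81 83 at offsets 19–22.
Offset 20 falls in char 7's range; it's byte 2 of F0 A3 81 83 = 0xA3.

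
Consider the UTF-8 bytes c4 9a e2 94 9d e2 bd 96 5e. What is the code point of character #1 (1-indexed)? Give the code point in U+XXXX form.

U+011A

Offset 0: leading byte 0xC4 = 11000100 → 2-byte char #1 = C4 9A.
Leading byte 0xC4 = 11000100 matches 110xxxxx → 2-byte sequence.
Byte 1: 0xC4 = 11000100, payload 00100 (5 bits).
Byte 2: 0x9A = 10011010 (10xxxxxx ✓), payload 011010.
Concatenate: 00100011010 = 0x11A (11 bits → U+011A).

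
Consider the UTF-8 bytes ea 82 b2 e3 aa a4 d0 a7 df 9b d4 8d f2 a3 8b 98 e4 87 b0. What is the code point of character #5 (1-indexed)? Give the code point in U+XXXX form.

U+050D

Offset 0: leading byte 0xEA = 11101010 → 3-byte char #1 = EA 82 B2.
Offset 3: leading byte 0xE3 = 11100011 → 3-byte char #2 = E3 AA A4.
Offset 6: leading byte 0xD0 = 11010000 → 2-byte char #3 = D0 A7.
Offset 8: leading byte 0xDF = 11011111 → 2-byte char #4 = DF 9B.
Offset 10: leading byte 0xD4 = 11010100 → 2-byte char #5 = D4 8D.
Leading byte 0xD4 = 11010100 matches 110xxxxx → 2-byte sequence.
Byte 1: 0xD4 = 11010100, payload 10100 (5 bits).
Byte 2: 0x8D = 10001101 (10xxxxxx ✓), payload 001101.
Concatenate: 10100001101 = 0x50D (11 bits → U+050D).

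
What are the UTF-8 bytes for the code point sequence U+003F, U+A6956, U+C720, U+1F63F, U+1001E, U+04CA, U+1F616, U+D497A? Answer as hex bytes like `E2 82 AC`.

U+003F: 1-byte form → 3F.
U+A6956: 4-byte form → F2 A6 A5 96.
U+C720: 3-byte form → EC 9C A0.
U+1F63F: 4-byte form → F0 9F 98 BF.
U+1001E: 4-byte form → F0 90 80 9E.
U+04CA: 2-byte form → D3 8A.
U+1F616: 4-byte form → F0 9F 98 96.
U+D497A: 4-byte form → F3 94 A5 BA.
Concatenated (26 bytes): 3F F2 A6 A5 96 EC 9C A0 F0 9F 98 BF F0 90 80 9E D3 8A F0 9F 98 96 F3 94 A5 BA.

3F F2 A6 A5 96 EC 9C A0 F0 9F 98 BF F0 90 80 9E D3 8A F0 9F 98 96 F3 94 A5 BA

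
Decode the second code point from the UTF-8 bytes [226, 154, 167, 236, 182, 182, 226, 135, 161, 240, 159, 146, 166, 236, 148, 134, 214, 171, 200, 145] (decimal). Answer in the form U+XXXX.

U+CDB6

Offset 0: leading byte 0xE2 = 11100010 → 3-byte char #1 = E2 9A A7.
Offset 3: leading byte 0xEC = 11101100 → 3-byte char #2 = EC B6 B6.
Leading byte 0xEC = 11101100 matches 1110xxxx → 3-byte sequence.
Byte 1: 0xEC = 11101100, payload 1100 (4 bits).
Byte 2: 0xB6 = 10110110 (10xxxxxx ✓), payload 110110.
Byte 3: 0xB6 = 10110110 (10xxxxxx ✓), payload 110110.
Concatenate: 1100110110110110 = 0xCDB6 (16 bits → U+CDB6).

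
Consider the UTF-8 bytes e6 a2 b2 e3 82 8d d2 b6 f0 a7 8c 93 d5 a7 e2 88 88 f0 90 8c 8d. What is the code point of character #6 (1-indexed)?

U+2208

Offset 0: leading byte 0xE6 = 11100110 → 3-byte char #1 = E6 A2 B2.
Offset 3: leading byte 0xE3 = 11100011 → 3-byte char #2 = E3 82 8D.
Offset 6: leading byte 0xD2 = 11010010 → 2-byte char #3 = D2 B6.
Offset 8: leading byte 0xF0 = 11110000 → 4-byte char #4 = F0 A7 8C 93.
Offset 12: leading byte 0xD5 = 11010101 → 2-byte char #5 = D5 A7.
Offset 14: leading byte 0xE2 = 11100010 → 3-byte char #6 = E2 88 88.
Leading byte 0xE2 = 11100010 matches 1110xxxx → 3-byte sequence.
Byte 1: 0xE2 = 11100010, payload 0010 (4 bits).
Byte 2: 0x88 = 10001000 (10xxxxxx ✓), payload 001000.
Byte 3: 0x88 = 10001000 (10xxxxxx ✓), payload 001000.
Concatenate: 0010001000001000 = 0x2208 (16 bits → U+2208).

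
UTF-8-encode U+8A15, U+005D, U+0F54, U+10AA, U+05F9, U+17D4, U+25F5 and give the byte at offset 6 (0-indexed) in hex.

0x94

U+8A15 → 3-byte form E8 A8 95 at offsets 0–2.
U+005D → 1-byte form 5D at offsets 3–3.
U+0F54 → 3-byte form E0 BD 94 at offsets 4–6.
Offset 6 falls in char 3's range; it's byte 3 of E0 BD 94 = 0x94.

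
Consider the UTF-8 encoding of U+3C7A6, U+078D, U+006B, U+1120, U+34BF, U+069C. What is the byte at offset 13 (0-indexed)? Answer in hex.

U+3C7A6 → 4-byte form F0 BC 9E A6 at offsets 0–3.
U+078D → 2-byte form DE 8D at offsets 4–5.
U+006B → 1-byte form 6B at offsets 6–6.
U+1120 → 3-byte form E1 84 A0 at offsets 7–9.
U+34BF → 3-byte form E3 92 BF at offsets 10–12.
U+069C → 2-byte form DA 9C at offsets 13–14.
Offset 13 falls in char 6's range; it's byte 1 of DA 9C = 0xDA.

0xDA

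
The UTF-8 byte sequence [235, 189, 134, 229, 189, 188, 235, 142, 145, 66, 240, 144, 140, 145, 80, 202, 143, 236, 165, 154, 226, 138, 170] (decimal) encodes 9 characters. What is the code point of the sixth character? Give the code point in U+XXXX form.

U+0050

Offset 0: leading byte 0xEB = 11101011 → 3-byte char #1 = EB BD 86.
Offset 3: leading byte 0xE5 = 11100101 → 3-byte char #2 = E5 BD BC.
Offset 6: leading byte 0xEB = 11101011 → 3-byte char #3 = EB 8E 91.
Offset 9: leading byte 0x42 = 01000010 → 1-byte char #4 = 42.
Offset 10: leading byte 0xF0 = 11110000 → 4-byte char #5 = F0 90 8C 91.
Offset 14: leading byte 0x50 = 01010000 → 1-byte char #6 = 50.
Leading byte 0x50 = 01010000 matches 0xxxxxxx → 1-byte sequence.
Byte 1: 0x50 = 01010000, payload 1010000 (7 bits).
Concatenate: 1010000 = 0x50 (7 bits → U+0050).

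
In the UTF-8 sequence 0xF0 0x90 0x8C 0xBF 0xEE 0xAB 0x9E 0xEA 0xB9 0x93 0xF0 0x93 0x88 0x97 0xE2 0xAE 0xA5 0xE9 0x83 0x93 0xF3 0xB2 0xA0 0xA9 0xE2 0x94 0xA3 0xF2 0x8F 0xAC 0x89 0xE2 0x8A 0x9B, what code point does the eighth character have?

U+2523

Offset 0: leading byte 0xF0 = 11110000 → 4-byte char #1 = F0 90 8C BF.
Offset 4: leading byte 0xEE = 11101110 → 3-byte char #2 = EE AB 9E.
Offset 7: leading byte 0xEA = 11101010 → 3-byte char #3 = EA B9 93.
Offset 10: leading byte 0xF0 = 11110000 → 4-byte char #4 = F0 93 88 97.
Offset 14: leading byte 0xE2 = 11100010 → 3-byte char #5 = E2 AE A5.
Offset 17: leading byte 0xE9 = 11101001 → 3-byte char #6 = E9 83 93.
Offset 20: leading byte 0xF3 = 11110011 → 4-byte char #7 = F3 B2 A0 A9.
Offset 24: leading byte 0xE2 = 11100010 → 3-byte char #8 = E2 94 A3.
Leading byte 0xE2 = 11100010 matches 1110xxxx → 3-byte sequence.
Byte 1: 0xE2 = 11100010, payload 0010 (4 bits).
Byte 2: 0x94 = 10010100 (10xxxxxx ✓), payload 010100.
Byte 3: 0xA3 = 10100011 (10xxxxxx ✓), payload 100011.
Concatenate: 0010010100100011 = 0x2523 (16 bits → U+2523).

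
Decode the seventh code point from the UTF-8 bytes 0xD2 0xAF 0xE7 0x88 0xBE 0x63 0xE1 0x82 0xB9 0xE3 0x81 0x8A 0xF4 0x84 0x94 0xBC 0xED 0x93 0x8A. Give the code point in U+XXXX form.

Offset 0: leading byte 0xD2 = 11010010 → 2-byte char #1 = D2 AF.
Offset 2: leading byte 0xE7 = 11100111 → 3-byte char #2 = E7 88 BE.
Offset 5: leading byte 0x63 = 01100011 → 1-byte char #3 = 63.
Offset 6: leading byte 0xE1 = 11100001 → 3-byte char #4 = E1 82 B9.
Offset 9: leading byte 0xE3 = 11100011 → 3-byte char #5 = E3 81 8A.
Offset 12: leading byte 0xF4 = 11110100 → 4-byte char #6 = F4 84 94 BC.
Offset 16: leading byte 0xED = 11101101 → 3-byte char #7 = ED 93 8A.
Leading byte 0xED = 11101101 matches 1110xxxx → 3-byte sequence.
Byte 1: 0xED = 11101101, payload 1101 (4 bits).
Byte 2: 0x93 = 10010011 (10xxxxxx ✓), payload 010011.
Byte 3: 0x8A = 10001010 (10xxxxxx ✓), payload 001010.
Concatenate: 1101010011001010 = 0xD4CA (16 bits → U+D4CA).

U+D4CA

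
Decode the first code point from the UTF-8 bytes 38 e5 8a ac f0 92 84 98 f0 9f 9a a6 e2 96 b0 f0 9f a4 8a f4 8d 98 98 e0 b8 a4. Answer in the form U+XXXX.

U+0038

Offset 0: leading byte 0x38 = 00111000 → 1-byte char #1 = 38.
Leading byte 0x38 = 00111000 matches 0xxxxxxx → 1-byte sequence.
Byte 1: 0x38 = 00111000, payload 0111000 (7 bits).
Concatenate: 0111000 = 0x38 (7 bits → U+0038).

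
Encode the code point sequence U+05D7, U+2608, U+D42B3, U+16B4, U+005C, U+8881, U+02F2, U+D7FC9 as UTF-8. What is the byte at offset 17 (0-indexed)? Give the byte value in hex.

U+05D7 → 2-byte form D7 97 at offsets 0–1.
U+2608 → 3-byte form E2 98 88 at offsets 2–4.
U+D42B3 → 4-byte form F3 94 8A B3 at offsets 5–8.
U+16B4 → 3-byte form E1 9A B4 at offsets 9–11.
U+005C → 1-byte form 5C at offsets 12–12.
U+8881 → 3-byte form E8 A2 81 at offsets 13–15.
U+02F2 → 2-byte form CB B2 at offsets 16–17.
Offset 17 falls in char 7's range; it's byte 2 of CB B2 = 0xB2.

0xB2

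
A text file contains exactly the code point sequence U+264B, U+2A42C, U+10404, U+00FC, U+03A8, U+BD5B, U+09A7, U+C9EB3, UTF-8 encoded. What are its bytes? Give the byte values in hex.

U+264B: 3-byte form → E2 99 8B.
U+2A42C: 4-byte form → F0 AA 90 AC.
U+10404: 4-byte form → F0 90 90 84.
U+00FC: 2-byte form → C3 BC.
U+03A8: 2-byte form → CE A8.
U+BD5B: 3-byte form → EB B5 9B.
U+09A7: 3-byte form → E0 A6 A7.
U+C9EB3: 4-byte form → F3 89 BA B3.
Concatenated (25 bytes): E2 99 8B F0 AA 90 AC F0 90 90 84 C3 BC CE A8 EB B5 9B E0 A6 A7 F3 89 BA B3.

E2 99 8B F0 AA 90 AC F0 90 90 84 C3 BC CE A8 EB B5 9B E0 A6 A7 F3 89 BA B3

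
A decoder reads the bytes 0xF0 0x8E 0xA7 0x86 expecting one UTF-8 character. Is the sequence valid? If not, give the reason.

invalid (overlong encoding)

Leading byte 0xF0 = 11110000 → 4-byte form.
Continuation bytes all match 10xxxxxx. Payload decodes to 0xE9C6.
But 0xE9C6 < 0x10000, the minimum for a 4-byte sequence — this is an overlong encoding.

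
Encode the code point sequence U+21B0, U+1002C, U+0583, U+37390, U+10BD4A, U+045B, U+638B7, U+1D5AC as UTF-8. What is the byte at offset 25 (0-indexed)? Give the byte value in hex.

U+21B0 → 3-byte form E2 86 B0 at offsets 0–2.
U+1002C → 4-byte form F0 90 80 AC at offsets 3–6.
U+0583 → 2-byte form D6 83 at offsets 7–8.
U+37390 → 4-byte form F0 B7 8E 90 at offsets 9–12.
U+10BD4A → 4-byte form F4 8B B5 8A at offsets 13–16.
U+045B → 2-byte form D1 9B at offsets 17–18.
U+638B7 → 4-byte form F1 A3 A2 B7 at offsets 19–22.
U+1D5AC → 4-byte form F0 9D 96 AC at offsets 23–26.
Offset 25 falls in char 8's range; it's byte 3 of F0 9D 96 AC = 0x96.

0x96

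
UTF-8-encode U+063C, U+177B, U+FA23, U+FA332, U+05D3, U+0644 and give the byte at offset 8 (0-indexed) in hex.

0xF3

U+063C → 2-byte form D8 BC at offsets 0–1.
U+177B → 3-byte form E1 9D BB at offsets 2–4.
U+FA23 → 3-byte form EF A8 A3 at offsets 5–7.
U+FA332 → 4-byte form F3 BA 8C B2 at offsets 8–11.
Offset 8 falls in char 4's range; it's byte 1 of F3 BA 8C B2 = 0xF3.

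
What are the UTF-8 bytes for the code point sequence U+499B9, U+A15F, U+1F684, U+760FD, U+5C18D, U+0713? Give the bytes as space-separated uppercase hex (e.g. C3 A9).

U+499B9: 4-byte form → F1 89 A6 B9.
U+A15F: 3-byte form → EA 85 9F.
U+1F684: 4-byte form → F0 9F 9A 84.
U+760FD: 4-byte form → F1 B6 83 BD.
U+5C18D: 4-byte form → F1 9C 86 8D.
U+0713: 2-byte form → DC 93.
Concatenated (21 bytes): F1 89 A6 B9 EA 85 9F F0 9F 9A 84 F1 B6 83 BD F1 9C 86 8D DC 93.

F1 89 A6 B9 EA 85 9F F0 9F 9A 84 F1 B6 83 BD F1 9C 86 8D DC 93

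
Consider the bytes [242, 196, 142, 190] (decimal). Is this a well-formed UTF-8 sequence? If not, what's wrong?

invalid (non-continuation byte where continuation expected)

Leading byte 0xF2 = 11110010 → 4-byte form.
Byte 2 is 0xC4 = 11000100, which is not 10xxxxxx — expected a continuation byte.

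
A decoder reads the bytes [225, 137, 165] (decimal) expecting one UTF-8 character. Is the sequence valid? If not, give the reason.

valid

Leading byte 0xE1 = 11100001 → 3-byte form.
Continuation bytes 0x89=10001001, 0xA5=10100101 all match 10xxxxxx.
Decoded value 0x1265 is ≥ 0x800 (shortest form) and not a surrogate.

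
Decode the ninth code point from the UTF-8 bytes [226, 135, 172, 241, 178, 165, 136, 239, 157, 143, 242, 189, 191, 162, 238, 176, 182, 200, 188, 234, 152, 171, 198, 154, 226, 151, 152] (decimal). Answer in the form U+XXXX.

Offset 0: leading byte 0xE2 = 11100010 → 3-byte char #1 = E2 87 AC.
Offset 3: leading byte 0xF1 = 11110001 → 4-byte char #2 = F1 B2 A5 88.
Offset 7: leading byte 0xEF = 11101111 → 3-byte char #3 = EF 9D 8F.
Offset 10: leading byte 0xF2 = 11110010 → 4-byte char #4 = F2 BD BF A2.
Offset 14: leading byte 0xEE = 11101110 → 3-byte char #5 = EE B0 B6.
Offset 17: leading byte 0xC8 = 11001000 → 2-byte char #6 = C8 BC.
Offset 19: leading byte 0xEA = 11101010 → 3-byte char #7 = EA 98 AB.
Offset 22: leading byte 0xC6 = 11000110 → 2-byte char #8 = C6 9A.
Offset 24: leading byte 0xE2 = 11100010 → 3-byte char #9 = E2 97 98.
Leading byte 0xE2 = 11100010 matches 1110xxxx → 3-byte sequence.
Byte 1: 0xE2 = 11100010, payload 0010 (4 bits).
Byte 2: 0x97 = 10010111 (10xxxxxx ✓), payload 010111.
Byte 3: 0x98 = 10011000 (10xxxxxx ✓), payload 011000.
Concatenate: 0010010111011000 = 0x25D8 (16 bits → U+25D8).

U+25D8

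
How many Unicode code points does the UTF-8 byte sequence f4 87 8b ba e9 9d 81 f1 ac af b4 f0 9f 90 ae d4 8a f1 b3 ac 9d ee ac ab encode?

Byte at offset 0: 0xF4 = 11110100 → 4-byte char (#1). Advance 4.
Byte at offset 4: 0xE9 = 11101001 → 3-byte char (#2). Advance 3.
Byte at offset 7: 0xF1 = 11110001 → 4-byte char (#3). Advance 4.
Byte at offset 11: 0xF0 = 11110000 → 4-byte char (#4). Advance 4.
Byte at offset 15: 0xD4 = 11010100 → 2-byte char (#5). Advance 2.
Byte at offset 17: 0xF1 = 11110001 → 4-byte char (#6). Advance 4.
Byte at offset 21: 0xEE = 11101110 → 3-byte char (#7). Advance 3.
Reached end at offset 24 after 7 code points.

7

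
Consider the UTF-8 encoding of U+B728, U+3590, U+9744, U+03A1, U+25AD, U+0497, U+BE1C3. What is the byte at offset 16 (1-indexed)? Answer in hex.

0x97

1-indexed offset 16 is 0-indexed offset 15.
U+B728 → 3-byte form EB 9C A8 at offsets 0–2.
U+3590 → 3-byte form E3 96 90 at offsets 3–5.
U+9744 → 3-byte form E9 9D 84 at offsets 6–8.
U+03A1 → 2-byte form CE A1 at offsets 9–10.
U+25AD → 3-byte form E2 96 AD at offsets 11–13.
U+0497 → 2-byte form D2 97 at offsets 14–15.
Offset 15 falls in char 6's range; it's byte 2 of D2 97 = 0x97.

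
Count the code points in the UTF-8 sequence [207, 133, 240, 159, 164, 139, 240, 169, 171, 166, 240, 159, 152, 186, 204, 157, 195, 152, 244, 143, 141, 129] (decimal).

Byte at offset 0: 0xCF = 11001111 → 2-byte char (#1). Advance 2.
Byte at offset 2: 0xF0 = 11110000 → 4-byte char (#2). Advance 4.
Byte at offset 6: 0xF0 = 11110000 → 4-byte char (#3). Advance 4.
Byte at offset 10: 0xF0 = 11110000 → 4-byte char (#4). Advance 4.
Byte at offset 14: 0xCC = 11001100 → 2-byte char (#5). Advance 2.
Byte at offset 16: 0xC3 = 11000011 → 2-byte char (#6). Advance 2.
Byte at offset 18: 0xF4 = 11110100 → 4-byte char (#7). Advance 4.
Reached end at offset 22 after 7 code points.

7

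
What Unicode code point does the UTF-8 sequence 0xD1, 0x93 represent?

U+0453

Leading byte 0xD1 = 11010001 matches 110xxxxx → 2-byte sequence.
Byte 1: 0xD1 = 11010001, payload 10001 (5 bits).
Byte 2: 0x93 = 10010011 (10xxxxxx ✓), payload 010011.
Concatenate: 10001010011 = 0x453 (11 bits → U+0453).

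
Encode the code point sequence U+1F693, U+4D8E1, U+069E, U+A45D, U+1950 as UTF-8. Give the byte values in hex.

U+1F693: 4-byte form → F0 9F 9A 93.
U+4D8E1: 4-byte form → F1 8D A3 A1.
U+069E: 2-byte form → DA 9E.
U+A45D: 3-byte form → EA 91 9D.
U+1950: 3-byte form → E1 A5 90.
Concatenated (16 bytes): F0 9F 9A 93 F1 8D A3 A1 DA 9E EA 91 9D E1 A5 90.

F0 9F 9A 93 F1 8D A3 A1 DA 9E EA 91 9D E1 A5 90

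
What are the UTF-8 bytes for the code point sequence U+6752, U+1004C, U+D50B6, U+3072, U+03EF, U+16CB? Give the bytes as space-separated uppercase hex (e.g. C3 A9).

E6 9D 92 F0 90 81 8C F3 95 82 B6 E3 81 B2 CF AF E1 9B 8B

U+6752: 3-byte form → E6 9D 92.
U+1004C: 4-byte form → F0 90 81 8C.
U+D50B6: 4-byte form → F3 95 82 B6.
U+3072: 3-byte form → E3 81 B2.
U+03EF: 2-byte form → CF AF.
U+16CB: 3-byte form → E1 9B 8B.
Concatenated (19 bytes): E6 9D 92 F0 90 81 8C F3 95 82 B6 E3 81 B2 CF AF E1 9B 8B.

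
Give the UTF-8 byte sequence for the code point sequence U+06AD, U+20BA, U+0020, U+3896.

U+06AD: 2-byte form → DA AD.
U+20BA: 3-byte form → E2 82 BA.
U+0020: 1-byte form → 20.
U+3896: 3-byte form → E3 A2 96.
Concatenated (9 bytes): DA AD E2 82 BA 20 E3 A2 96.

DA AD E2 82 BA 20 E3 A2 96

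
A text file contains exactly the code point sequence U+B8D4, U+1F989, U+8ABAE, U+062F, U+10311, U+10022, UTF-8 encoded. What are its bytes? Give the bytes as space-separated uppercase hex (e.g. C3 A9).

EB A3 94 F0 9F A6 89 F2 8A AE AE D8 AF F0 90 8C 91 F0 90 80 A2

U+B8D4: 3-byte form → EB A3 94.
U+1F989: 4-byte form → F0 9F A6 89.
U+8ABAE: 4-byte form → F2 8A AE AE.
U+062F: 2-byte form → D8 AF.
U+10311: 4-byte form → F0 90 8C 91.
U+10022: 4-byte form → F0 90 80 A2.
Concatenated (21 bytes): EB A3 94 F0 9F A6 89 F2 8A AE AE D8 AF F0 90 8C 91 F0 90 80 A2.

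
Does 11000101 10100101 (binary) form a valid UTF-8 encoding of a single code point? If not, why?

Leading byte 0xC5 = 11000101 → 2-byte form.
Continuation bytes 0xA5=10100101 all match 10xxxxxx.
Decoded value 0x165 is ≥ 0x80 (shortest form) and not a surrogate.

valid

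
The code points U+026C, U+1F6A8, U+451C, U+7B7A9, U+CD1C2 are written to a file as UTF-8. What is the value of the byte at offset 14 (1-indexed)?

0xF3

1-indexed offset 14 is 0-indexed offset 13.
U+026C → 2-byte form C9 AC at offsets 0–1.
U+1F6A8 → 4-byte form F0 9F 9A A8 at offsets 2–5.
U+451C → 3-byte form E4 94 9C at offsets 6–8.
U+7B7A9 → 4-byte form F1 BB 9E A9 at offsets 9–12.
U+CD1C2 → 4-byte form F3 8D 87 82 at offsets 13–16.
Offset 13 falls in char 5's range; it's byte 1 of F3 8D 87 82 = 0xF3.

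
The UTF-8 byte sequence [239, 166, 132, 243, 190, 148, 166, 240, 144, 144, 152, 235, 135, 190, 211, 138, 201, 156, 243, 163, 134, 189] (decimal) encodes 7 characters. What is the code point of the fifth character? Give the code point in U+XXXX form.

U+04CA

Offset 0: leading byte 0xEF = 11101111 → 3-byte char #1 = EF A6 84.
Offset 3: leading byte 0xF3 = 11110011 → 4-byte char #2 = F3 BE 94 A6.
Offset 7: leading byte 0xF0 = 11110000 → 4-byte char #3 = F0 90 90 98.
Offset 11: leading byte 0xEB = 11101011 → 3-byte char #4 = EB 87 BE.
Offset 14: leading byte 0xD3 = 11010011 → 2-byte char #5 = D3 8A.
Leading byte 0xD3 = 11010011 matches 110xxxxx → 2-byte sequence.
Byte 1: 0xD3 = 11010011, payload 10011 (5 bits).
Byte 2: 0x8A = 10001010 (10xxxxxx ✓), payload 001010.
Concatenate: 10011001010 = 0x4CA (11 bits → U+04CA).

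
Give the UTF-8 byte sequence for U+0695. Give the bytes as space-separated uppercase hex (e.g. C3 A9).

U+0695 = 0x695 = 1685 decimal. In range U+0080–U+07FF → 2-byte form: 110xxxxx 10xxxxxx.
Binary (11 bits): 11010010101.
Split 5+6: 11010 | 010101.
Byte 1: 11011010 = 0xDA.
Byte 2: 10010101 = 0x95.

DA 95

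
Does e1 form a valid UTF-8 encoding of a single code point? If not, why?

Leading byte 0xE1 = 11100001 → 3-byte form, but only 1 byte is present.

invalid (sequence truncated)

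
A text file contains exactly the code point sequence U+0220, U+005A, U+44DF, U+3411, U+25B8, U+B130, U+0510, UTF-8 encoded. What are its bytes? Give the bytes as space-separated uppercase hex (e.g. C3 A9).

C8 A0 5A E4 93 9F E3 90 91 E2 96 B8 EB 84 B0 D4 90

U+0220: 2-byte form → C8 A0.
U+005A: 1-byte form → 5A.
U+44DF: 3-byte form → E4 93 9F.
U+3411: 3-byte form → E3 90 91.
U+25B8: 3-byte form → E2 96 B8.
U+B130: 3-byte form → EB 84 B0.
U+0510: 2-byte form → D4 90.
Concatenated (17 bytes): C8 A0 5A E4 93 9F E3 90 91 E2 96 B8 EB 84 B0 D4 90.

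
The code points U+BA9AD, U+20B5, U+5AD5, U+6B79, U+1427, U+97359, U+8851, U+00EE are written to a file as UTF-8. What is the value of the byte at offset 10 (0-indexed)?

U+BA9AD → 4-byte form F2 BA A6 AD at offsets 0–3.
U+20B5 → 3-byte form E2 82 B5 at offsets 4–6.
U+5AD5 → 3-byte form E5 AB 95 at offsets 7–9.
U+6B79 → 3-byte form E6 AD B9 at offsets 10–12.
Offset 10 falls in char 4's range; it's byte 1 of E6 AD B9 = 0xE6.

0xE6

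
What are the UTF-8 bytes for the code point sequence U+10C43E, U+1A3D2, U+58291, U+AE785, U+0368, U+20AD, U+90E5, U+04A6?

F4 8C 90 BE F0 9A 8F 92 F1 98 8A 91 F2 AE 9E 85 CD A8 E2 82 AD E9 83 A5 D2 A6

U+10C43E: 4-byte form → F4 8C 90 BE.
U+1A3D2: 4-byte form → F0 9A 8F 92.
U+58291: 4-byte form → F1 98 8A 91.
U+AE785: 4-byte form → F2 AE 9E 85.
U+0368: 2-byte form → CD A8.
U+20AD: 3-byte form → E2 82 AD.
U+90E5: 3-byte form → E9 83 A5.
U+04A6: 2-byte form → D2 A6.
Concatenated (26 bytes): F4 8C 90 BE F0 9A 8F 92 F1 98 8A 91 F2 AE 9E 85 CD A8 E2 82 AD E9 83 A5 D2 A6.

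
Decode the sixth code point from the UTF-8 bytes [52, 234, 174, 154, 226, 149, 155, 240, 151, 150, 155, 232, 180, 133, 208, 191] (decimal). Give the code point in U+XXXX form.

U+043F

Offset 0: leading byte 0x34 = 00110100 → 1-byte char #1 = 34.
Offset 1: leading byte 0xEA = 11101010 → 3-byte char #2 = EA AE 9A.
Offset 4: leading byte 0xE2 = 11100010 → 3-byte char #3 = E2 95 9B.
Offset 7: leading byte 0xF0 = 11110000 → 4-byte char #4 = F0 97 96 9B.
Offset 11: leading byte 0xE8 = 11101000 → 3-byte char #5 = E8 B4 85.
Offset 14: leading byte 0xD0 = 11010000 → 2-byte char #6 = D0 BF.
Leading byte 0xD0 = 11010000 matches 110xxxxx → 2-byte sequence.
Byte 1: 0xD0 = 11010000, payload 10000 (5 bits).
Byte 2: 0xBF = 10111111 (10xxxxxx ✓), payload 111111.
Concatenate: 10000111111 = 0x43F (11 bits → U+043F).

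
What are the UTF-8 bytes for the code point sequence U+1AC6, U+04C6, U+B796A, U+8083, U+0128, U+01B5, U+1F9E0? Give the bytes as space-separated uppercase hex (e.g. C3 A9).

U+1AC6: 3-byte form → E1 AB 86.
U+04C6: 2-byte form → D3 86.
U+B796A: 4-byte form → F2 B7 A5 AA.
U+8083: 3-byte form → E8 82 83.
U+0128: 2-byte form → C4 A8.
U+01B5: 2-byte form → C6 B5.
U+1F9E0: 4-byte form → F0 9F A7 A0.
Concatenated (20 bytes): E1 AB 86 D3 86 F2 B7 A5 AA E8 82 83 C4 A8 C6 B5 F0 9F A7 A0.

E1 AB 86 D3 86 F2 B7 A5 AA E8 82 83 C4 A8 C6 B5 F0 9F A7 A0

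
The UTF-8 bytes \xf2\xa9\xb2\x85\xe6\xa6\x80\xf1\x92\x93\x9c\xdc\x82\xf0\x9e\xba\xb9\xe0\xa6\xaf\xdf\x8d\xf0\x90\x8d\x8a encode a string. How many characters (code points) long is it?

8

Byte at offset 0: 0xF2 = 11110010 → 4-byte char (#1). Advance 4.
Byte at offset 4: 0xE6 = 11100110 → 3-byte char (#2). Advance 3.
Byte at offset 7: 0xF1 = 11110001 → 4-byte char (#3). Advance 4.
Byte at offset 11: 0xDC = 11011100 → 2-byte char (#4). Advance 2.
Byte at offset 13: 0xF0 = 11110000 → 4-byte char (#5). Advance 4.
Byte at offset 17: 0xE0 = 11100000 → 3-byte char (#6). Advance 3.
Byte at offset 20: 0xDF = 11011111 → 2-byte char (#7). Advance 2.
Byte at offset 22: 0xF0 = 11110000 → 4-byte char (#8). Advance 4.
Reached end at offset 26 after 8 code points.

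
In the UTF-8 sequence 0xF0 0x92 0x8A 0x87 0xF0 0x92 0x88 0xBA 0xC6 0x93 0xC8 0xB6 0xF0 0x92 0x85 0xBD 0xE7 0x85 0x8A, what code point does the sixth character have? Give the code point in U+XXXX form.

Offset 0: leading byte 0xF0 = 11110000 → 4-byte char #1 = F0 92 8A 87.
Offset 4: leading byte 0xF0 = 11110000 → 4-byte char #2 = F0 92 88 BA.
Offset 8: leading byte 0xC6 = 11000110 → 2-byte char #3 = C6 93.
Offset 10: leading byte 0xC8 = 11001000 → 2-byte char #4 = C8 B6.
Offset 12: leading byte 0xF0 = 11110000 → 4-byte char #5 = F0 92 85 BD.
Offset 16: leading byte 0xE7 = 11100111 → 3-byte char #6 = E7 85 8A.
Leading byte 0xE7 = 11100111 matches 1110xxxx → 3-byte sequence.
Byte 1: 0xE7 = 11100111, payload 0111 (4 bits).
Byte 2: 0x85 = 10000101 (10xxxxxx ✓), payload 000101.
Byte 3: 0x8A = 10001010 (10xxxxxx ✓), payload 001010.
Concatenate: 0111000101001010 = 0x714A (16 bits → U+714A).

U+714A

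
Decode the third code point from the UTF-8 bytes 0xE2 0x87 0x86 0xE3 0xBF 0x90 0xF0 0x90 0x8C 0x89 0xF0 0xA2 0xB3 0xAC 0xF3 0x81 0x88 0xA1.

Offset 0: leading byte 0xE2 = 11100010 → 3-byte char #1 = E2 87 86.
Offset 3: leading byte 0xE3 = 11100011 → 3-byte char #2 = E3 BF 90.
Offset 6: leading byte 0xF0 = 11110000 → 4-byte char #3 = F0 90 8C 89.
Leading byte 0xF0 = 11110000 matches 11110xxx → 4-byte sequence.
Byte 1: 0xF0 = 11110000, payload 000 (3 bits).
Byte 2: 0x90 = 10010000 (10xxxxxx ✓), payload 010000.
Byte 3: 0x8C = 10001100 (10xxxxxx ✓), payload 001100.
Byte 4: 0x89 = 10001001 (10xxxxxx ✓), payload 001001.
Concatenate: 000010000001100001001 = 0x10309 (21 bits → U+10309).

U+10309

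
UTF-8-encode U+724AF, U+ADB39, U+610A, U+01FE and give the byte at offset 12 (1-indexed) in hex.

0xC7

1-indexed offset 12 is 0-indexed offset 11.
U+724AF → 4-byte form F1 B2 92 AF at offsets 0–3.
U+ADB39 → 4-byte form F2 AD AC B9 at offsets 4–7.
U+610A → 3-byte form E6 84 8A at offsets 8–10.
U+01FE → 2-byte form C7 BE at offsets 11–12.
Offset 11 falls in char 4's range; it's byte 1 of C7 BE = 0xC7.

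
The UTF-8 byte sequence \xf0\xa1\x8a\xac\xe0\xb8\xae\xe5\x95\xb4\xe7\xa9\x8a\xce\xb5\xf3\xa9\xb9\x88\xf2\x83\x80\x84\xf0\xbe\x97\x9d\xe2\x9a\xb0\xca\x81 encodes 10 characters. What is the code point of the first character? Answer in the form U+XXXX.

U+212AC

Offset 0: leading byte 0xF0 = 11110000 → 4-byte char #1 = F0 A1 8A AC.
Leading byte 0xF0 = 11110000 matches 11110xxx → 4-byte sequence.
Byte 1: 0xF0 = 11110000, payload 000 (3 bits).
Byte 2: 0xA1 = 10100001 (10xxxxxx ✓), payload 100001.
Byte 3: 0x8A = 10001010 (10xxxxxx ✓), payload 001010.
Byte 4: 0xAC = 10101100 (10xxxxxx ✓), payload 101100.
Concatenate: 000100001001010101100 = 0x212AC (21 bits → U+212AC).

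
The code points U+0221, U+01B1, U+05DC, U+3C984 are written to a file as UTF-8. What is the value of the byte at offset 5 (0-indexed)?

0x9C

U+0221 → 2-byte form C8 A1 at offsets 0–1.
U+01B1 → 2-byte form C6 B1 at offsets 2–3.
U+05DC → 2-byte form D7 9C at offsets 4–5.
Offset 5 falls in char 3's range; it's byte 2 of D7 9C = 0x9C.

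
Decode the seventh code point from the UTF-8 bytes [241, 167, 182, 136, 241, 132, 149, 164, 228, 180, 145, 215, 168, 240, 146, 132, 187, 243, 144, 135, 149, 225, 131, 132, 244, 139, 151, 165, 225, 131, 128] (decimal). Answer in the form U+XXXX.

Offset 0: leading byte 0xF1 = 11110001 → 4-byte char #1 = F1 A7 B6 88.
Offset 4: leading byte 0xF1 = 11110001 → 4-byte char #2 = F1 84 95 A4.
Offset 8: leading byte 0xE4 = 11100100 → 3-byte char #3 = E4 B4 91.
Offset 11: leading byte 0xD7 = 11010111 → 2-byte char #4 = D7 A8.
Offset 13: leading byte 0xF0 = 11110000 → 4-byte char #5 = F0 92 84 BB.
Offset 17: leading byte 0xF3 = 11110011 → 4-byte char #6 = F3 90 87 95.
Offset 21: leading byte 0xE1 = 11100001 → 3-byte char #7 = E1 83 84.
Leading byte 0xE1 = 11100001 matches 1110xxxx → 3-byte sequence.
Byte 1: 0xE1 = 11100001, payload 0001 (4 bits).
Byte 2: 0x83 = 10000011 (10xxxxxx ✓), payload 000011.
Byte 3: 0x84 = 10000100 (10xxxxxx ✓), payload 000100.
Concatenate: 0001000011000100 = 0x10C4 (16 bits → U+10C4).

U+10C4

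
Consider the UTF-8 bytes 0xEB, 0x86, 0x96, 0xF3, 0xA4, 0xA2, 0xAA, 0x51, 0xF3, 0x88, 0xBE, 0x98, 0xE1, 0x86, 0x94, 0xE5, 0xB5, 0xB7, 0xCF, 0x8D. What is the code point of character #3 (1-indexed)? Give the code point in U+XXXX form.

Offset 0: leading byte 0xEB = 11101011 → 3-byte char #1 = EB 86 96.
Offset 3: leading byte 0xF3 = 11110011 → 4-byte char #2 = F3 A4 A2 AA.
Offset 7: leading byte 0x51 = 01010001 → 1-byte char #3 = 51.
Leading byte 0x51 = 01010001 matches 0xxxxxxx → 1-byte sequence.
Byte 1: 0x51 = 01010001, payload 1010001 (7 bits).
Concatenate: 1010001 = 0x51 (7 bits → U+0051).

U+0051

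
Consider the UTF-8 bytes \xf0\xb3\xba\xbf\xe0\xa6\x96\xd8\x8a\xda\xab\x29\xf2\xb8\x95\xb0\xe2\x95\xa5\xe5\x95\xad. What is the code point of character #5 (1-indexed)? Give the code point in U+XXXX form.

U+0029

Offset 0: leading byte 0xF0 = 11110000 → 4-byte char #1 = F0 B3 BA BF.
Offset 4: leading byte 0xE0 = 11100000 → 3-byte char #2 = E0 A6 96.
Offset 7: leading byte 0xD8 = 11011000 → 2-byte char #3 = D8 8A.
Offset 9: leading byte 0xDA = 11011010 → 2-byte char #4 = DA AB.
Offset 11: leading byte 0x29 = 00101001 → 1-byte char #5 = 29.
Leading byte 0x29 = 00101001 matches 0xxxxxxx → 1-byte sequence.
Byte 1: 0x29 = 00101001, payload 0101001 (7 bits).
Concatenate: 0101001 = 0x29 (7 bits → U+0029).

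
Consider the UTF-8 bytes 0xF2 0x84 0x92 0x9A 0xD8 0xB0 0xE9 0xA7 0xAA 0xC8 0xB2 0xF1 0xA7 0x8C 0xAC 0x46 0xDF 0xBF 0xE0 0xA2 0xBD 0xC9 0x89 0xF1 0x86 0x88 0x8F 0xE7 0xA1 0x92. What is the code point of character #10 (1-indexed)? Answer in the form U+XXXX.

Offset 0: leading byte 0xF2 = 11110010 → 4-byte char #1 = F2 84 92 9A.
Offset 4: leading byte 0xD8 = 11011000 → 2-byte char #2 = D8 B0.
Offset 6: leading byte 0xE9 = 11101001 → 3-byte char #3 = E9 A7 AA.
Offset 9: leading byte 0xC8 = 11001000 → 2-byte char #4 = C8 B2.
Offset 11: leading byte 0xF1 = 11110001 → 4-byte char #5 = F1 A7 8C AC.
Offset 15: leading byte 0x46 = 01000110 → 1-byte char #6 = 46.
Offset 16: leading byte 0xDF = 11011111 → 2-byte char #7 = DF BF.
Offset 18: leading byte 0xE0 = 11100000 → 3-byte char #8 = E0 A2 BD.
Offset 21: leading byte 0xC9 = 11001001 → 2-byte char #9 = C9 89.
Offset 23: leading byte 0xF1 = 11110001 → 4-byte char #10 = F1 86 88 8F.
Leading byte 0xF1 = 11110001 matches 11110xxx → 4-byte sequence.
Byte 1: 0xF1 = 11110001, payload 001 (3 bits).
Byte 2: 0x86 = 10000110 (10xxxxxx ✓), payload 000110.
Byte 3: 0x88 = 10001000 (10xxxxxx ✓), payload 001000.
Byte 4: 0x8F = 10001111 (10xxxxxx ✓), payload 001111.
Concatenate: 001000110001000001111 = 0x4620F (21 bits → U+4620F).

U+4620F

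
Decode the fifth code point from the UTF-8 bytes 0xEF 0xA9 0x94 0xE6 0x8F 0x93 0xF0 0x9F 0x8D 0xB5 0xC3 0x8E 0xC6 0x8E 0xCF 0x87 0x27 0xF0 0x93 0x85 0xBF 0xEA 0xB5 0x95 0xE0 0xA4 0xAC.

U+018E

Offset 0: leading byte 0xEF = 11101111 → 3-byte char #1 = EF A9 94.
Offset 3: leading byte 0xE6 = 11100110 → 3-byte char #2 = E6 8F 93.
Offset 6: leading byte 0xF0 = 11110000 → 4-byte char #3 = F0 9F 8D B5.
Offset 10: leading byte 0xC3 = 11000011 → 2-byte char #4 = C3 8E.
Offset 12: leading byte 0xC6 = 11000110 → 2-byte char #5 = C6 8E.
Leading byte 0xC6 = 11000110 matches 110xxxxx → 2-byte sequence.
Byte 1: 0xC6 = 11000110, payload 00110 (5 bits).
Byte 2: 0x8E = 10001110 (10xxxxxx ✓), payload 001110.
Concatenate: 00110001110 = 0x18E (11 bits → U+018E).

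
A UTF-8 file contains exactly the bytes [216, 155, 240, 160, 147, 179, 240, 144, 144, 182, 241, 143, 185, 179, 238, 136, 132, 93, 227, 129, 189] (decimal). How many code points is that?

7

Byte at offset 0: 0xD8 = 11011000 → 2-byte char (#1). Advance 2.
Byte at offset 2: 0xF0 = 11110000 → 4-byte char (#2). Advance 4.
Byte at offset 6: 0xF0 = 11110000 → 4-byte char (#3). Advance 4.
Byte at offset 10: 0xF1 = 11110001 → 4-byte char (#4). Advance 4.
Byte at offset 14: 0xEE = 11101110 → 3-byte char (#5). Advance 3.
Byte at offset 17: 0x5D = 01011101 → 1-byte char (#6). Advance 1.
Byte at offset 18: 0xE3 = 11100011 → 3-byte char (#7). Advance 3.
Reached end at offset 21 after 7 code points.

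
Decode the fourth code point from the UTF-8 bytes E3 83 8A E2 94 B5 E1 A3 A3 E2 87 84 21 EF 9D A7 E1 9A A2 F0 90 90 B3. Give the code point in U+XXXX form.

Offset 0: leading byte 0xE3 = 11100011 → 3-byte char #1 = E3 83 8A.
Offset 3: leading byte 0xE2 = 11100010 → 3-byte char #2 = E2 94 B5.
Offset 6: leading byte 0xE1 = 11100001 → 3-byte char #3 = E1 A3 A3.
Offset 9: leading byte 0xE2 = 11100010 → 3-byte char #4 = E2 87 84.
Leading byte 0xE2 = 11100010 matches 1110xxxx → 3-byte sequence.
Byte 1: 0xE2 = 11100010, payload 0010 (4 bits).
Byte 2: 0x87 = 10000111 (10xxxxxx ✓), payload 000111.
Byte 3: 0x84 = 10000100 (10xxxxxx ✓), payload 000100.
Concatenate: 0010000111000100 = 0x21C4 (16 bits → U+21C4).

U+21C4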